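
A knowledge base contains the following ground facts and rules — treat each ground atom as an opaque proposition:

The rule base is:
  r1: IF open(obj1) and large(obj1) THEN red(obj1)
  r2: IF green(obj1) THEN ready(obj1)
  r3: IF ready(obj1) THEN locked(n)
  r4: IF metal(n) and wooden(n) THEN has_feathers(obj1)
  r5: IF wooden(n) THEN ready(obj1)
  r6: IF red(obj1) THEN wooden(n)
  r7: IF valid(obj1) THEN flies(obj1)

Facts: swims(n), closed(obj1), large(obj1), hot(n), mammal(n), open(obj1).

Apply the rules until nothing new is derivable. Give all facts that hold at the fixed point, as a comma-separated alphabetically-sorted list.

Round 1 fires r1, giving red(obj1).
Round 2 fires r6, giving wooden(n).
Round 3 fires r5, giving ready(obj1).
Round 4 fires r3, giving locked(n).

closed(obj1), hot(n), large(obj1), locked(n), mammal(n), open(obj1), ready(obj1), red(obj1), swims(n), wooden(n)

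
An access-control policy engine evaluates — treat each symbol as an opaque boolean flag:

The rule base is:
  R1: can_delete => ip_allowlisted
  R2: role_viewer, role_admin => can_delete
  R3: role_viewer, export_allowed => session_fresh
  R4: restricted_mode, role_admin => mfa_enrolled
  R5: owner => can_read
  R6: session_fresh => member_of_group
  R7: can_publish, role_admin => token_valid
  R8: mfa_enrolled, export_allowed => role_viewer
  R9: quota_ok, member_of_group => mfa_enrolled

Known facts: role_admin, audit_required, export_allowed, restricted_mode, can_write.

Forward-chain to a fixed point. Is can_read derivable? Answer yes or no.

no

Round 1 — R4, derive mfa_enrolled.
Round 2 — R8, derive role_viewer.
Round 3 — R2, R3, derive can_delete, session_fresh.
Round 4 — R1, R6, derive ip_allowlisted, member_of_group.
Fixed point reached. can_read is concluded only by R5; R5 needs owner (never derived).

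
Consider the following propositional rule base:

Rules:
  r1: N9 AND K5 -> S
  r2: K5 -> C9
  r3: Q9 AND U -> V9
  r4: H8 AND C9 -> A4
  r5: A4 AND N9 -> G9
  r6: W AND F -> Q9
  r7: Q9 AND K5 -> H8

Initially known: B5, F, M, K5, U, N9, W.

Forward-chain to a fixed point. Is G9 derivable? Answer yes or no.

Round 1 — r1, r2, r6, derive S, C9, Q9.
Round 2 — r3, r7, derive V9, H8.
Round 3 — r4, derive A4.
Round 4 — r5, derive G9.
G9 appears in round 4, so it is derivable.

yes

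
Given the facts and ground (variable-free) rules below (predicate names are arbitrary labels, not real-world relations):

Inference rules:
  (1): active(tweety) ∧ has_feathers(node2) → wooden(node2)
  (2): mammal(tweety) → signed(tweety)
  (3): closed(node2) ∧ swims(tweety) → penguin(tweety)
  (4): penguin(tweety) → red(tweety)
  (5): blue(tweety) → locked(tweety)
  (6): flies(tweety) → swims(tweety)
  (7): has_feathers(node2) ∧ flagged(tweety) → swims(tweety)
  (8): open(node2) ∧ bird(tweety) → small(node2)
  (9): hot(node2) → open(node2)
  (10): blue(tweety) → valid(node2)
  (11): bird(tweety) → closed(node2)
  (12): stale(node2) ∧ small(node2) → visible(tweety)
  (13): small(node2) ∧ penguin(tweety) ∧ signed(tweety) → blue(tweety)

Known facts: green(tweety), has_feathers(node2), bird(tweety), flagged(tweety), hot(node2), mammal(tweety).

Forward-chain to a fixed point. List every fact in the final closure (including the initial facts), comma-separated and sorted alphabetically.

bird(tweety), blue(tweety), closed(node2), flagged(tweety), green(tweety), has_feathers(node2), hot(node2), locked(tweety), mammal(tweety), open(node2), penguin(tweety), red(tweety), signed(tweety), small(node2), swims(tweety), valid(node2)

[1] (2) [mammal(tweety) → signed(tweety)]; (7) [has_feathers(node2) ∧ flagged(tweety) → swims(tweety)]; (9) [hot(node2) → open(node2)]; (11) [bird(tweety) → closed(node2)]. ⇒ new: signed(tweety), swims(tweety), open(node2), closed(node2).
[2] (3) [closed(node2) ∧ swims(tweety) → penguin(tweety)]; (8) [open(node2) ∧ bird(tweety) → small(node2)]. ⇒ new: penguin(tweety), small(node2).
[3] (4) [penguin(tweety) → red(tweety)]; (13) [small(node2) ∧ penguin(tweety) ∧ signed(tweety) → blue(tweety)]. ⇒ new: red(tweety), blue(tweety).
[4] (5) [blue(tweety) → locked(tweety)]; (10) [blue(tweety) → valid(node2)]. ⇒ new: locked(tweety), valid(node2).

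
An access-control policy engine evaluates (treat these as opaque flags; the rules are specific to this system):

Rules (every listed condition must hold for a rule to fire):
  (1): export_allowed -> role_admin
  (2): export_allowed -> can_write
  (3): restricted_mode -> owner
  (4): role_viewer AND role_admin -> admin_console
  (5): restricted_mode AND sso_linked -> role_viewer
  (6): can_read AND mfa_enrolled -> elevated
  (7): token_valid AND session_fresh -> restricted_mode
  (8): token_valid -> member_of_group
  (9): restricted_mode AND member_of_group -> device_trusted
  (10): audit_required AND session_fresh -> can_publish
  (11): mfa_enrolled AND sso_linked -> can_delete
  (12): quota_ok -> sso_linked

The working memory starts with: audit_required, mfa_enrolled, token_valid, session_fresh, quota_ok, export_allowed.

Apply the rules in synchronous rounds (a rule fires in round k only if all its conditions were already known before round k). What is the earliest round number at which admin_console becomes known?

Round 1: (1) [export_allowed -> role_admin]; (2) [export_allowed -> can_write]; (7) [token_valid AND session_fresh -> restricted_mode]; (8) [token_valid -> member_of_group]; (10) [audit_required AND session_fresh -> can_publish]; (12) [quota_ok -> sso_linked]. Adds role_admin, can_write, restricted_mode, member_of_group, can_publish, sso_linked.
Round 2: (3) [restricted_mode -> owner]; (5) [restricted_mode AND sso_linked -> role_viewer]; (9) [restricted_mode AND member_of_group -> device_trusted]; (11) [mfa_enrolled AND sso_linked -> can_delete]. Adds owner, role_viewer, device_trusted, can_delete.
Round 3: (4) [role_viewer AND role_admin -> admin_console]. Adds admin_console.
admin_console first appears in round 3.

3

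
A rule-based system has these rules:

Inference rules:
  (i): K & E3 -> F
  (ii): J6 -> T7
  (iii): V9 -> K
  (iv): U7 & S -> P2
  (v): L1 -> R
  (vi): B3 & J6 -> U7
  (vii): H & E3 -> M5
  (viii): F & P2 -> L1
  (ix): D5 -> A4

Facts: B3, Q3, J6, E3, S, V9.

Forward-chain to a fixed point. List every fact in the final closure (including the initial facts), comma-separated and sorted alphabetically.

B3, E3, F, J6, K, L1, P2, Q3, R, S, T7, U7, V9

Round 1 — (ii), (iii), (vi), derive T7, K, U7.
Round 2 — (i), (iv), derive F, P2.
Round 3 — (viii), derive L1.
Round 4 — (v), derive R.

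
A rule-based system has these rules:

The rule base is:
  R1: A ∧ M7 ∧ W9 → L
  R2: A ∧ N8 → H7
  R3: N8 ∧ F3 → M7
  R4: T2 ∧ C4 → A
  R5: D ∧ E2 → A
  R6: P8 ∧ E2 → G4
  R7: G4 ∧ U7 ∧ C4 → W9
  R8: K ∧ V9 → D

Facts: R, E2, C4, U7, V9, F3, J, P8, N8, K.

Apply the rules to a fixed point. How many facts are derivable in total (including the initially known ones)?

Round 1: R3 [N8 ∧ F3 → M7]; R6 [P8 ∧ E2 → G4]; R8 [K ∧ V9 → D]. New: M7, G4, D.
Round 2: R5 [D ∧ E2 → A]; R7 [G4 ∧ U7 ∧ C4 → W9]. New: A, W9.
Round 3: R1 [A ∧ M7 ∧ W9 → L]; R2 [A ∧ N8 → H7]. New: L, H7.
Closure: {A, C4, D, E2, F3, G4, H7, J, K, L, M7, N8, P8, R, U7, V9, W9} — 17 facts.

17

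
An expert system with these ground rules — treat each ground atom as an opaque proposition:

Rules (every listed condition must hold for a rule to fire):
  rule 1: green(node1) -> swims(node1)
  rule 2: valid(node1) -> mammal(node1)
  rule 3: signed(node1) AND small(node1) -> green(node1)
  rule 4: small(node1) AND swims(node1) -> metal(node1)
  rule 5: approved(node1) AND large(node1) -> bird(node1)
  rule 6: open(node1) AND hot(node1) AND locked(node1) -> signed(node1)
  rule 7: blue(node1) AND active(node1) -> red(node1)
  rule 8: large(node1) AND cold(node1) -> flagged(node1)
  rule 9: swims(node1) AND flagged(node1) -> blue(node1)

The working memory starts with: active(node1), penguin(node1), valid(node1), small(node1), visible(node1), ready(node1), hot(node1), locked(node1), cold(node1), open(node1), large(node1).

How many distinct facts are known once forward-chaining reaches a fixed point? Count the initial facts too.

19

Round 1 fires rule 2, rule 6, rule 8, giving mammal(node1), signed(node1), flagged(node1).
Round 2 fires rule 3, giving green(node1).
Round 3 fires rule 1, giving swims(node1).
Round 4 fires rule 4, rule 9, giving metal(node1), blue(node1).
Round 5 fires rule 7, giving red(node1).
Closure: {active(node1), blue(node1), cold(node1), flagged(node1), green(node1), hot(node1), large(node1), locked(node1), mammal(node1), metal(node1), open(node1), penguin(node1), ready(node1), red(node1), signed(node1), small(node1), swims(node1), valid(node1), visible(node1)} — 19 facts.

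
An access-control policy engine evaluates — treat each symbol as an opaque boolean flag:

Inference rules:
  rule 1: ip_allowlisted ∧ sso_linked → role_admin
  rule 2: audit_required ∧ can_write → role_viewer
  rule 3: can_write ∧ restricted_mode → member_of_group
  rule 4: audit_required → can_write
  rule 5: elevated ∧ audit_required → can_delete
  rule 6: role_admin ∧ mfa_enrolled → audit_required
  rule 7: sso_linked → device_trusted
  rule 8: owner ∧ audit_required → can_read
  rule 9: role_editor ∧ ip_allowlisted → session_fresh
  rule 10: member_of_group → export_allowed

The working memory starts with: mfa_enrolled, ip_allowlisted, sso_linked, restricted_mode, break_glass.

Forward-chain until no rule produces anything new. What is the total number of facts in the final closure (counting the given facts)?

Round 1: rule 1 [ip_allowlisted ∧ sso_linked → role_admin]; rule 7 [sso_linked → device_trusted]. Adds role_admin, device_trusted.
Round 2: rule 6 [role_admin ∧ mfa_enrolled → audit_required]. Adds audit_required.
Round 3: rule 4 [audit_required → can_write]. Adds can_write.
Round 4: rule 2 [audit_required ∧ can_write → role_viewer]; rule 3 [can_write ∧ restricted_mode → member_of_group]. Adds role_viewer, member_of_group.
Round 5: rule 10 [member_of_group → export_allowed]. Adds export_allowed.
Closure: {audit_required, break_glass, can_write, device_trusted, export_allowed, ip_allowlisted, member_of_group, mfa_enrolled, restricted_mode, role_admin, role_viewer, sso_linked} — 12 facts.

12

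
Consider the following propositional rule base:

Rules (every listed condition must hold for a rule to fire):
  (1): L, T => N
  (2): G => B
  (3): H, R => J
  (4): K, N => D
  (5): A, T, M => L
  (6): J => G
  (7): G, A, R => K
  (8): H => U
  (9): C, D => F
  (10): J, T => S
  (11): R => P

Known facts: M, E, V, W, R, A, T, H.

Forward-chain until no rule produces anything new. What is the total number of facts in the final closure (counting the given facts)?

18

[1] (3) [H, R => J]; (5) [A, T, M => L]; (8) [H => U]; (11) [R => P]. ⇒ new: J, L, U, P.
[2] (1) [L, T => N]; (6) [J => G]; (10) [J, T => S]. ⇒ new: N, G, S.
[3] (2) [G => B]; (7) [G, A, R => K]. ⇒ new: B, K.
[4] (4) [K, N => D]. ⇒ new: D.
Closure: {A, B, D, E, G, H, J, K, L, M, N, P, R, S, T, U, V, W} — 18 facts.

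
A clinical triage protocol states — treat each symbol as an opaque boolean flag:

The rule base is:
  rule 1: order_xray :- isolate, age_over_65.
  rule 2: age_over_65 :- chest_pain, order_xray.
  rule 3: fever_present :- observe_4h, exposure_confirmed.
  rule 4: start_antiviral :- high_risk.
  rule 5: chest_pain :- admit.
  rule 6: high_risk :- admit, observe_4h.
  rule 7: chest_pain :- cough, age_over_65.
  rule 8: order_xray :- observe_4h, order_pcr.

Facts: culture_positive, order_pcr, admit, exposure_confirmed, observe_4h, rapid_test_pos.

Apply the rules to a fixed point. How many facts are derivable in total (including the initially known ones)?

12

Round 1 — rule 3, rule 5, rule 6, rule 8, derive fever_present, chest_pain, high_risk, order_xray.
Round 2 — rule 2, rule 4, derive age_over_65, start_antiviral.
Closure: {admit, age_over_65, chest_pain, culture_positive, exposure_confirmed, fever_present, high_risk, observe_4h, order_pcr, order_xray, rapid_test_pos, start_antiviral} — 12 facts.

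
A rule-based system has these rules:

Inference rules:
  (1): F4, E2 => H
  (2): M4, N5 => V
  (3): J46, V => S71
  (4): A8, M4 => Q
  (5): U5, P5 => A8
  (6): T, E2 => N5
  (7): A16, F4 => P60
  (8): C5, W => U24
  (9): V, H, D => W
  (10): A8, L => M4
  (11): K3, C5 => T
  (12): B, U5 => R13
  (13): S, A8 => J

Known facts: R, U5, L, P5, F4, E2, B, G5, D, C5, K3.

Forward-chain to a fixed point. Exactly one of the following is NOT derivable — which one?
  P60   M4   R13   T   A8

P60

Round 1: (1) [F4, E2 => H]; (5) [U5, P5 => A8]; (11) [K3, C5 => T]; (12) [B, U5 => R13]. New: H, A8, T, R13.
Round 2: (6) [T, E2 => N5]; (10) [A8, L => M4]. New: N5, M4.
Round 3: (2) [M4, N5 => V]; (4) [A8, M4 => Q]. New: V, Q.
Round 4: (9) [V, H, D => W]. New: W.
Round 5: (8) [C5, W => U24]. New: U24.
Derived: T (round 1), M4 (round 2), A8 (round 1), R13 (round 1). P60 never appears in any round.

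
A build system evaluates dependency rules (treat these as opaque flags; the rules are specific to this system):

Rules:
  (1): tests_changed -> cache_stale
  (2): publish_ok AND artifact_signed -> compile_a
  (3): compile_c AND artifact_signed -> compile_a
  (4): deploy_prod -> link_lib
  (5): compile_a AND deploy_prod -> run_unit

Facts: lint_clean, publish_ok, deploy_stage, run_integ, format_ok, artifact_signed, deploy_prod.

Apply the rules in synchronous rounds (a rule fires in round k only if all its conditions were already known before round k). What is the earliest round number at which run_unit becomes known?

Round 1: (2) [publish_ok AND artifact_signed -> compile_a]; (4) [deploy_prod -> link_lib]. New: compile_a, link_lib.
Round 2: (5) [compile_a AND deploy_prod -> run_unit]. New: run_unit.
run_unit first appears in round 2.

2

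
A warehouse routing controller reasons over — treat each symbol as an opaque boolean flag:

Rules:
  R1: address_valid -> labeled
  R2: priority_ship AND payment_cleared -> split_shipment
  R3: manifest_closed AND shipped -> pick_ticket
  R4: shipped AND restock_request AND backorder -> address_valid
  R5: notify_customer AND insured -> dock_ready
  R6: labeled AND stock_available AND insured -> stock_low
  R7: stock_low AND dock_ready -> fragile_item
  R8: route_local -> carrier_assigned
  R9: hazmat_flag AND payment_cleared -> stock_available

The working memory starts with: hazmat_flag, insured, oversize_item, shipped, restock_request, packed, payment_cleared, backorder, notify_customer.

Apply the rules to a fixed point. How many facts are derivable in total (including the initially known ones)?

Round 1 fires R4, R5, R9, giving address_valid, dock_ready, stock_available.
Round 2 fires R1, giving labeled.
Round 3 fires R6, giving stock_low.
Round 4 fires R7, giving fragile_item.
Closure: {address_valid, backorder, dock_ready, fragile_item, hazmat_flag, insured, labeled, notify_customer, oversize_item, packed, payment_cleared, restock_request, shipped, stock_available, stock_low} — 15 facts.

15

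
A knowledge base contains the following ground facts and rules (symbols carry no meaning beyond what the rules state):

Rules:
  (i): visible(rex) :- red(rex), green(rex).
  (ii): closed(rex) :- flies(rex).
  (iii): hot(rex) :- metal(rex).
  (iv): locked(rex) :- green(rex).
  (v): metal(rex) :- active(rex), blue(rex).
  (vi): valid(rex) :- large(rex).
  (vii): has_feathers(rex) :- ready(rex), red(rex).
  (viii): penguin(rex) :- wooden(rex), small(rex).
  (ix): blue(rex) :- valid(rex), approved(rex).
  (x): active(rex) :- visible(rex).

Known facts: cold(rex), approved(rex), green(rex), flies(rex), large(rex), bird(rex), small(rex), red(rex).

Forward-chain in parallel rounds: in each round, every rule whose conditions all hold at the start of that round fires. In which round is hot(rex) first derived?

Round 1 — (i), (ii), (iv), (vi), derive visible(rex), closed(rex), locked(rex), valid(rex).
Round 2 — (ix), (x), derive blue(rex), active(rex).
Round 3 — (v), derive metal(rex).
Round 4 — (iii), derive hot(rex).
hot(rex) first appears in round 4.

4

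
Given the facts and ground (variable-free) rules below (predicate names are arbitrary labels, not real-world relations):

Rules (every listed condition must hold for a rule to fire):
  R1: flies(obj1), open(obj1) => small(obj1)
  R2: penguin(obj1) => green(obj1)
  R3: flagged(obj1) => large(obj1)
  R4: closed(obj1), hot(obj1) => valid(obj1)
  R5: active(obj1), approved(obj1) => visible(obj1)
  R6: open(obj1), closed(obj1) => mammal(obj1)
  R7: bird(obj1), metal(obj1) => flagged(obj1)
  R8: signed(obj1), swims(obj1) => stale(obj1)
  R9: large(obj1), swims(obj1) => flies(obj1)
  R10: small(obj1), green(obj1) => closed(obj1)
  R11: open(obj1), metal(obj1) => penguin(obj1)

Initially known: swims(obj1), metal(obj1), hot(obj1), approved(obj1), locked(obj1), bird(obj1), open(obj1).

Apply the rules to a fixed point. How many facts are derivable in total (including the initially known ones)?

Round 1: R7 [bird(obj1), metal(obj1) => flagged(obj1)]; R11 [open(obj1), metal(obj1) => penguin(obj1)]. New: flagged(obj1), penguin(obj1).
Round 2: R2 [penguin(obj1) => green(obj1)]; R3 [flagged(obj1) => large(obj1)]. New: green(obj1), large(obj1).
Round 3: R9 [large(obj1), swims(obj1) => flies(obj1)]. New: flies(obj1).
Round 4: R1 [flies(obj1), open(obj1) => small(obj1)]. New: small(obj1).
Round 5: R10 [small(obj1), green(obj1) => closed(obj1)]. New: closed(obj1).
Round 6: R4 [closed(obj1), hot(obj1) => valid(obj1)]; R6 [open(obj1), closed(obj1) => mammal(obj1)]. New: valid(obj1), mammal(obj1).
Closure: {approved(obj1), bird(obj1), closed(obj1), flagged(obj1), flies(obj1), green(obj1), hot(obj1), large(obj1), locked(obj1), mammal(obj1), metal(obj1), open(obj1), penguin(obj1), small(obj1), swims(obj1), valid(obj1)} — 16 facts.

16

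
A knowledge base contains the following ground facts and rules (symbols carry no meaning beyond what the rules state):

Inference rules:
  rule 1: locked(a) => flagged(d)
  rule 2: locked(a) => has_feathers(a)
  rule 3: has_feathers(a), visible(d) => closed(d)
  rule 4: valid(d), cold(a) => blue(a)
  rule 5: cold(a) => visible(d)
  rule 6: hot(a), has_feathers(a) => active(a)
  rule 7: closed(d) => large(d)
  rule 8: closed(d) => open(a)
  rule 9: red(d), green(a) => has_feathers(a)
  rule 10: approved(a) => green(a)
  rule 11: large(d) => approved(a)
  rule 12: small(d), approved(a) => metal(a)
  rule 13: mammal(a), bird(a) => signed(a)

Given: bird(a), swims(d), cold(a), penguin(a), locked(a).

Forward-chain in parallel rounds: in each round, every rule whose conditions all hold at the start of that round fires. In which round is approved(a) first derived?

4

Round 1 — rule 1, rule 2, rule 5, derive flagged(d), has_feathers(a), visible(d).
Round 2 — rule 3, derive closed(d).
Round 3 — rule 7, rule 8, derive large(d), open(a).
Round 4 — rule 11, derive approved(a).
approved(a) first appears in round 4.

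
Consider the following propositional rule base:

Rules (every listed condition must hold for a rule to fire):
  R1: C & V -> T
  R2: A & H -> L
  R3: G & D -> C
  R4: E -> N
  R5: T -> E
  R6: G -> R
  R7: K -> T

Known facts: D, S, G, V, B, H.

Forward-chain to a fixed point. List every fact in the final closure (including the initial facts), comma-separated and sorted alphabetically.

Round 1 — R3, R6, derive C, R.
Round 2 — R1, derive T.
Round 3 — R5, derive E.
Round 4 — R4, derive N.

B, C, D, E, G, H, N, R, S, T, V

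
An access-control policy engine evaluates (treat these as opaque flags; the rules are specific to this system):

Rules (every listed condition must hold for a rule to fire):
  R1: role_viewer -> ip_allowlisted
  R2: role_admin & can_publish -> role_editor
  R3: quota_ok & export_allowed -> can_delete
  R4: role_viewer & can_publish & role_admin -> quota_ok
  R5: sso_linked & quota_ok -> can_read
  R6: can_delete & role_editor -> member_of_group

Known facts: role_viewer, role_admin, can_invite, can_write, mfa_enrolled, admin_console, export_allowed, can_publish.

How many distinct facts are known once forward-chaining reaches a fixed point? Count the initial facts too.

[1] R1 [role_viewer -> ip_allowlisted]; R2 [role_admin & can_publish -> role_editor]; R4 [role_viewer & can_publish & role_admin -> quota_ok]. ⇒ new: ip_allowlisted, role_editor, quota_ok.
[2] R3 [quota_ok & export_allowed -> can_delete]. ⇒ new: can_delete.
[3] R6 [can_delete & role_editor -> member_of_group]. ⇒ new: member_of_group.
Closure: {admin_console, can_delete, can_invite, can_publish, can_write, export_allowed, ip_allowlisted, member_of_group, mfa_enrolled, quota_ok, role_admin, role_editor, role_viewer} — 13 facts.

13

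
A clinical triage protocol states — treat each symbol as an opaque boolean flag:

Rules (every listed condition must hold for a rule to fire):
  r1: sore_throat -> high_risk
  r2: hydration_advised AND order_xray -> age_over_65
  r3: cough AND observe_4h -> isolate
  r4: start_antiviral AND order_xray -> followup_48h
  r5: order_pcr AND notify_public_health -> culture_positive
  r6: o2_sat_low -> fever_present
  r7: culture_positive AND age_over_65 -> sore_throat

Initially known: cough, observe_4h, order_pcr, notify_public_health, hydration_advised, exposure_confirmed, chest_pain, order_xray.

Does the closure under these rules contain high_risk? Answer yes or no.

Round 1: r2 [hydration_advised AND order_xray -> age_over_65]; r3 [cough AND observe_4h -> isolate]; r5 [order_pcr AND notify_public_health -> culture_positive]. New: age_over_65, isolate, culture_positive.
Round 2: r7 [culture_positive AND age_over_65 -> sore_throat]. New: sore_throat.
Round 3: r1 [sore_throat -> high_risk]. New: high_risk.
high_risk appears in round 3, so it is derivable.

yes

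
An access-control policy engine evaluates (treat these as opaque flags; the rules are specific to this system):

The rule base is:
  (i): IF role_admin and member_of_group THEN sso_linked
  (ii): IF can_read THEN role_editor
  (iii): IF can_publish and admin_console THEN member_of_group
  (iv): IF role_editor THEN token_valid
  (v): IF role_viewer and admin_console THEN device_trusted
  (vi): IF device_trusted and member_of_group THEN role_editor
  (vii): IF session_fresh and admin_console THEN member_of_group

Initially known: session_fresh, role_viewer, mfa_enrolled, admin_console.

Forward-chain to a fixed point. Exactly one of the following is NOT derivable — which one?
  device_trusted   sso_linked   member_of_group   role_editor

sso_linked

Round 1 fires (v), (vii), giving device_trusted, member_of_group.
Round 2 fires (vi), giving role_editor.
Round 3 fires (iv), giving token_valid.
Derived: role_editor (round 2), member_of_group (round 1), device_trusted (round 1). sso_linked never appears in any round.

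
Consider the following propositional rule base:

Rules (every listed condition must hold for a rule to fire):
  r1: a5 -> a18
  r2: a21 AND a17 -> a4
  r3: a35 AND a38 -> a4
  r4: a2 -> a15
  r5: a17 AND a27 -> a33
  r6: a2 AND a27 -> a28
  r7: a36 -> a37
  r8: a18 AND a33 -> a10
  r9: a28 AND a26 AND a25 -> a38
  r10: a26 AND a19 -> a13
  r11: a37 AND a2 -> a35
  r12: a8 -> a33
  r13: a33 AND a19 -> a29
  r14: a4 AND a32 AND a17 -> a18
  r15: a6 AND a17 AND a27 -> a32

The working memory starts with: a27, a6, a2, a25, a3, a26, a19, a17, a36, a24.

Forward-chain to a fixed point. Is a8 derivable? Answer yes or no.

Round 1: r4 [a2 -> a15]; r5 [a17 AND a27 -> a33]; r6 [a2 AND a27 -> a28]; r7 [a36 -> a37]; r10 [a26 AND a19 -> a13]; r15 [a6 AND a17 AND a27 -> a32]. Adds a15, a33, a28, a37, a13, a32.
Round 2: r9 [a28 AND a26 AND a25 -> a38]; r11 [a37 AND a2 -> a35]; r13 [a33 AND a19 -> a29]. Adds a38, a35, a29.
Round 3: r3 [a35 AND a38 -> a4]. Adds a4.
Round 4: r14 [a4 AND a32 AND a17 -> a18]. Adds a18.
Round 5: r8 [a18 AND a33 -> a10]. Adds a10.
Fixed point reached. No rule has a8 as a consequent, and it is not given.

no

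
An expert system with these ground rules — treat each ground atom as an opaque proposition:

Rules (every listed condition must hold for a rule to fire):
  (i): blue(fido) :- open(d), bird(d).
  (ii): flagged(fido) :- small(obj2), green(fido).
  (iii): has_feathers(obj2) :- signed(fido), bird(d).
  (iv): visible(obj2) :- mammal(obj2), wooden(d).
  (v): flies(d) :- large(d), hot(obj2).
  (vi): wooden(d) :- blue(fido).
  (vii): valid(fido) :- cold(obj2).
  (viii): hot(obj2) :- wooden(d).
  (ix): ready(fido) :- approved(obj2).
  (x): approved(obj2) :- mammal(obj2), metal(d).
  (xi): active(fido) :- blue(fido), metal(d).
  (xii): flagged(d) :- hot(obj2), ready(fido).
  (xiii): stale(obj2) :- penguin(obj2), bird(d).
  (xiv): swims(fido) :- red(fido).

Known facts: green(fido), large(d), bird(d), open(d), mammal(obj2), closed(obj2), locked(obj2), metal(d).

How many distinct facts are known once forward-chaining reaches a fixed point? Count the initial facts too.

17

Round 1 — (i), (x), derive blue(fido), approved(obj2).
Round 2 — (vi), (ix), (xi), derive wooden(d), ready(fido), active(fido).
Round 3 — (iv), (viii), derive visible(obj2), hot(obj2).
Round 4 — (v), (xii), derive flies(d), flagged(d).
Closure: {active(fido), approved(obj2), bird(d), blue(fido), closed(obj2), flagged(d), flies(d), green(fido), hot(obj2), large(d), locked(obj2), mammal(obj2), metal(d), open(d), ready(fido), visible(obj2), wooden(d)} — 17 facts.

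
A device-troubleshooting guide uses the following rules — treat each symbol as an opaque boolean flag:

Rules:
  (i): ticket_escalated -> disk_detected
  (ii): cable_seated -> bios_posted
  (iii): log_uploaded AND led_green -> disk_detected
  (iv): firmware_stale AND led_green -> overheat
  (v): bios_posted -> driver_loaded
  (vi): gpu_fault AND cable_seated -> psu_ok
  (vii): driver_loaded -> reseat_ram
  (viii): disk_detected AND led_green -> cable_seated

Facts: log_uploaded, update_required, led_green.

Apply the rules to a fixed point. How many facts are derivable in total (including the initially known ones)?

8

Round 1: (iii) [log_uploaded AND led_green -> disk_detected]. Adds disk_detected.
Round 2: (viii) [disk_detected AND led_green -> cable_seated]. Adds cable_seated.
Round 3: (ii) [cable_seated -> bios_posted]. Adds bios_posted.
Round 4: (v) [bios_posted -> driver_loaded]. Adds driver_loaded.
Round 5: (vii) [driver_loaded -> reseat_ram]. Adds reseat_ram.
Closure: {bios_posted, cable_seated, disk_detected, driver_loaded, led_green, log_uploaded, reseat_ram, update_required} — 8 facts.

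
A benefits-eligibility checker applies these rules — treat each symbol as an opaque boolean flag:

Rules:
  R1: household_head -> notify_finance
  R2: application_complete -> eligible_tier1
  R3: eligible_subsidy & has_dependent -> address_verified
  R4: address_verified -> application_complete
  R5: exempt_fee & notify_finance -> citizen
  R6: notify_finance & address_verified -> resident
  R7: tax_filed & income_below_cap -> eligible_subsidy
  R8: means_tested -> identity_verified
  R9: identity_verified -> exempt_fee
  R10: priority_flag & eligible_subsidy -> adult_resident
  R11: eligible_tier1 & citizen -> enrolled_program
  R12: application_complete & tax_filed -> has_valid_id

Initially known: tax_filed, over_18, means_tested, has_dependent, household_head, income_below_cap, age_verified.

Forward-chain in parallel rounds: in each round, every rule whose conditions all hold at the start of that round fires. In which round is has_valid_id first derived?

Round 1 — R1, R7, R8, derive notify_finance, eligible_subsidy, identity_verified.
Round 2 — R3, R9, derive address_verified, exempt_fee.
Round 3 — R4, R5, R6, derive application_complete, citizen, resident.
Round 4 — R2, R12, derive eligible_tier1, has_valid_id.
has_valid_id first appears in round 4.

4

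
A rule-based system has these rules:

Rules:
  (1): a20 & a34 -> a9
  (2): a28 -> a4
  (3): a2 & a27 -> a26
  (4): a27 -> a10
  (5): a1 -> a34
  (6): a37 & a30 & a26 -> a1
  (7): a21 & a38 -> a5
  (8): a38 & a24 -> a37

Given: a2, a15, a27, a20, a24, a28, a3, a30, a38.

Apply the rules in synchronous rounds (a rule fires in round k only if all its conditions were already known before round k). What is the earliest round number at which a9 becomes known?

Round 1 fires (2), (3), (4), (8), giving a4, a26, a10, a37.
Round 2 fires (6), giving a1.
Round 3 fires (5), giving a34.
Round 4 fires (1), giving a9.
a9 first appears in round 4.

4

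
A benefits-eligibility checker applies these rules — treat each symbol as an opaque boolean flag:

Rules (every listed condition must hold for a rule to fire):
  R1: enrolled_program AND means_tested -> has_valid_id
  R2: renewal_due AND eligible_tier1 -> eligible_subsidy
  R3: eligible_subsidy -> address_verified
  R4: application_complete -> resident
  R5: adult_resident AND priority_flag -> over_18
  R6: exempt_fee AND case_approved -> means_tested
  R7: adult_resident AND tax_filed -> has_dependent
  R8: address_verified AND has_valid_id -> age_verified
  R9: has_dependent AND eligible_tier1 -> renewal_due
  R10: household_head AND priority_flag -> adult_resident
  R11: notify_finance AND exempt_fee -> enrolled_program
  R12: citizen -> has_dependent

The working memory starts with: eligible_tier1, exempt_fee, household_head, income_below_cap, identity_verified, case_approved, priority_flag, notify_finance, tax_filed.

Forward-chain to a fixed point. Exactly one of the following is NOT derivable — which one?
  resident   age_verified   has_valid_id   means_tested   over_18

resident

Round 1 — R6, R10, R11, derive means_tested, adult_resident, enrolled_program.
Round 2 — R1, R5, R7, derive has_valid_id, over_18, has_dependent.
Round 3 — R9, derive renewal_due.
Round 4 — R2, derive eligible_subsidy.
Round 5 — R3, derive address_verified.
Round 6 — R8, derive age_verified.
Derived: has_valid_id (round 2), age_verified (round 6), over_18 (round 2), means_tested (round 1). resident never appears in any round.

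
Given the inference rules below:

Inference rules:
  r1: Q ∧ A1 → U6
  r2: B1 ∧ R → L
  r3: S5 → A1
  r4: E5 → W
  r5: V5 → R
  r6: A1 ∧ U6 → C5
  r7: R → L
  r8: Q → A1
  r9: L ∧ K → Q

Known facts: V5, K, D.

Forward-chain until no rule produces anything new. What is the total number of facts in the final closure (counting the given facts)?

9

Round 1: r5 [V5 → R]. New: R.
Round 2: r7 [R → L]. New: L.
Round 3: r9 [L ∧ K → Q]. New: Q.
Round 4: r8 [Q → A1]. New: A1.
Round 5: r1 [Q ∧ A1 → U6]. New: U6.
Round 6: r6 [A1 ∧ U6 → C5]. New: C5.
Closure: {A1, C5, D, K, L, Q, R, U6, V5} — 9 facts.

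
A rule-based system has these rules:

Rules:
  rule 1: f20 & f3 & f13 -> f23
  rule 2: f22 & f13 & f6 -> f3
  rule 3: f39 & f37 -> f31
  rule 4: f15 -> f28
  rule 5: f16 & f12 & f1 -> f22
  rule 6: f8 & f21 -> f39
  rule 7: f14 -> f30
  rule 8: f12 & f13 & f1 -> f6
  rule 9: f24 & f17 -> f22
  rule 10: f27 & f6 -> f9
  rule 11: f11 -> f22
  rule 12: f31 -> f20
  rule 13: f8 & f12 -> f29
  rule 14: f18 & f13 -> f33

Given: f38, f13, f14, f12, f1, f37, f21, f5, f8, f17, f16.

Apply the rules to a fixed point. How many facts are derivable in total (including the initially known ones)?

Round 1 — rule 5, rule 6, rule 7, rule 8, rule 13, derive f22, f39, f30, f6, f29.
Round 2 — rule 2, rule 3, derive f3, f31.
Round 3 — rule 12, derive f20.
Round 4 — rule 1, derive f23.
Closure: {f1, f12, f13, f14, f16, f17, f20, f21, f22, f23, f29, f3, f30, f31, f37, f38, f39, f5, f6, f8} — 20 facts.

20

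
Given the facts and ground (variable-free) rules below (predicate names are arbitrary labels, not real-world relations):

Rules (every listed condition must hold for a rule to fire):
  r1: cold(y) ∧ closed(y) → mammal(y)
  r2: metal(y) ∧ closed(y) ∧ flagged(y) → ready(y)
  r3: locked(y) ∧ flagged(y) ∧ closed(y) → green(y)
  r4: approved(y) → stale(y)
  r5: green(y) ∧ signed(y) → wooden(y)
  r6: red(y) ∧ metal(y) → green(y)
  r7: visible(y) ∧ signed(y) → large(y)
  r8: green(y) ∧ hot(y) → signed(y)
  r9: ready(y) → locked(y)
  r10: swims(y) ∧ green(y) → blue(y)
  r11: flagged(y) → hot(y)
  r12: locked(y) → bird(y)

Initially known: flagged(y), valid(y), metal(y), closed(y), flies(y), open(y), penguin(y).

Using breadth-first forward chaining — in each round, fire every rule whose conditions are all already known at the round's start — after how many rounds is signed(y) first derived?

4

Round 1: r2 [metal(y) ∧ closed(y) ∧ flagged(y) → ready(y)]; r11 [flagged(y) → hot(y)]. Adds ready(y), hot(y).
Round 2: r9 [ready(y) → locked(y)]. Adds locked(y).
Round 3: r3 [locked(y) ∧ flagged(y) ∧ closed(y) → green(y)]; r12 [locked(y) → bird(y)]. Adds green(y), bird(y).
Round 4: r8 [green(y) ∧ hot(y) → signed(y)]. Adds signed(y).
signed(y) first appears in round 4.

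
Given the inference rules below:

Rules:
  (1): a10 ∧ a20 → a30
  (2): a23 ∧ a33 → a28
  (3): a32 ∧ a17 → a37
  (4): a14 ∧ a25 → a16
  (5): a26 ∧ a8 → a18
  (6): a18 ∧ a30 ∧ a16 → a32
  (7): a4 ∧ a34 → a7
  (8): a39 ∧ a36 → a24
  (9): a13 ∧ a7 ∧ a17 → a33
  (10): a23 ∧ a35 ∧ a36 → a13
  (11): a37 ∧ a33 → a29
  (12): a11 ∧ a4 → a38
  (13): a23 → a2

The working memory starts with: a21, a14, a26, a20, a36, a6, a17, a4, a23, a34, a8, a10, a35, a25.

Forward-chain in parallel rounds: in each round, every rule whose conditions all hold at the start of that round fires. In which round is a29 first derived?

Round 1 — (1), (4), (5), (7), (10), (13), derive a30, a16, a18, a7, a13, a2.
Round 2 — (6), (9), derive a32, a33.
Round 3 — (2), (3), derive a28, a37.
Round 4 — (11), derive a29.
a29 first appears in round 4.

4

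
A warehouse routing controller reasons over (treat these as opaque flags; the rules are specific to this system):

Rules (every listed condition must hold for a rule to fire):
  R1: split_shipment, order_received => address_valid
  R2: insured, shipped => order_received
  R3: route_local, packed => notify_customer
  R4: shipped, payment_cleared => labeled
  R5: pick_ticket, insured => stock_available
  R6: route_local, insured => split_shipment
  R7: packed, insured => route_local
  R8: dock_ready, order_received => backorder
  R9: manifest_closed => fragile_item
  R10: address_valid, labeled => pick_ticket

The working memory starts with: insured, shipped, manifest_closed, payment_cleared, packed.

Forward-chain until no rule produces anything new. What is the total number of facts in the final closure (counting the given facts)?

Round 1 — R2, R4, R7, R9, derive order_received, labeled, route_local, fragile_item.
Round 2 — R3, R6, derive notify_customer, split_shipment.
Round 3 — R1, derive address_valid.
Round 4 — R10, derive pick_ticket.
Round 5 — R5, derive stock_available.
Closure: {address_valid, fragile_item, insured, labeled, manifest_closed, notify_customer, order_received, packed, payment_cleared, pick_ticket, route_local, shipped, split_shipment, stock_available} — 14 facts.

14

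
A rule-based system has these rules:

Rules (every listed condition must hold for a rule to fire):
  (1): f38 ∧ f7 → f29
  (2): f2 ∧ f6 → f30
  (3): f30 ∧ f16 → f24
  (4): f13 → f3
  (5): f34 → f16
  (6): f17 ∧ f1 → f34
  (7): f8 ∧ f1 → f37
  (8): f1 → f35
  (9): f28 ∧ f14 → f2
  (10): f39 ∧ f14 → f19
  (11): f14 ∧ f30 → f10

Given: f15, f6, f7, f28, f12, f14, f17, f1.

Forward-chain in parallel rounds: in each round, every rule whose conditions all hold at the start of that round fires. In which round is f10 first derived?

[1] (6) [f17 ∧ f1 → f34]; (8) [f1 → f35]; (9) [f28 ∧ f14 → f2]. ⇒ new: f34, f35, f2.
[2] (2) [f2 ∧ f6 → f30]; (5) [f34 → f16]. ⇒ new: f30, f16.
[3] (3) [f30 ∧ f16 → f24]; (11) [f14 ∧ f30 → f10]. ⇒ new: f24, f10.
f10 first appears in round 3.

3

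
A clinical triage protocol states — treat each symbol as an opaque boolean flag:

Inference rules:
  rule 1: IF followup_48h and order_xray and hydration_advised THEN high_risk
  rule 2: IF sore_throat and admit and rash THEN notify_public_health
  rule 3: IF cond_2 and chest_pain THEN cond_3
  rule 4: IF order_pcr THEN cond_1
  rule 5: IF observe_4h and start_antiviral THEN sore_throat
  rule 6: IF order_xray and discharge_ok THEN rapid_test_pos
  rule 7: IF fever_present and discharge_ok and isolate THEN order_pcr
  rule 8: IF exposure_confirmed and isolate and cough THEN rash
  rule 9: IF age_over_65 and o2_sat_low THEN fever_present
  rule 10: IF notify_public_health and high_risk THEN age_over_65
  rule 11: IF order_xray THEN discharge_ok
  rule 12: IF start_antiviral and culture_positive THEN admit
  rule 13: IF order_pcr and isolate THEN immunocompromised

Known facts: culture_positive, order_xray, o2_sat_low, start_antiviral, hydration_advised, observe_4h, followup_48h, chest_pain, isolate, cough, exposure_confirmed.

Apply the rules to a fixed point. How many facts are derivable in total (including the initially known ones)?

Round 1 — rule 1, rule 5, rule 8, rule 11, rule 12, derive high_risk, sore_throat, rash, discharge_ok, admit.
Round 2 — rule 2, rule 6, derive notify_public_health, rapid_test_pos.
Round 3 — rule 10, derive age_over_65.
Round 4 — rule 9, derive fever_present.
Round 5 — rule 7, derive order_pcr.
Round 6 — rule 4, rule 13, derive cond_1, immunocompromised.
Closure: {admit, age_over_65, chest_pain, cond_1, cough, culture_positive, discharge_ok, exposure_confirmed, fever_present, followup_48h, high_risk, hydration_advised, immunocompromised, isolate, notify_public_health, o2_sat_low, observe_4h, order_pcr, order_xray, rapid_test_pos, rash, sore_throat, start_antiviral} — 23 facts.

23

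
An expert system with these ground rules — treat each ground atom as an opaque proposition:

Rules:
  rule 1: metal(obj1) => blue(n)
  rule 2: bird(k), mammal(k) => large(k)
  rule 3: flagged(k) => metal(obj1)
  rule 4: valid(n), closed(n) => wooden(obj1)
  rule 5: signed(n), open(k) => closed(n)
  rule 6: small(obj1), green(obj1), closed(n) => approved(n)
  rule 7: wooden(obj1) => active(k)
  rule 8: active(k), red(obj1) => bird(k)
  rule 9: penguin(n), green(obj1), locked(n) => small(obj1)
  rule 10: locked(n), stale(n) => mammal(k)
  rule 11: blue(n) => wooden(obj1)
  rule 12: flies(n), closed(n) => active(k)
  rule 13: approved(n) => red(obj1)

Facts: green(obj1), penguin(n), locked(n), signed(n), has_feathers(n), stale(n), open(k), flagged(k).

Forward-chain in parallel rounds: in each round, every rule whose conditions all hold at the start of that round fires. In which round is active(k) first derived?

4

Round 1 — rule 3, rule 5, rule 9, rule 10, derive metal(obj1), closed(n), small(obj1), mammal(k).
Round 2 — rule 1, rule 6, derive blue(n), approved(n).
Round 3 — rule 11, rule 13, derive wooden(obj1), red(obj1).
Round 4 — rule 7, derive active(k).
active(k) first appears in round 4.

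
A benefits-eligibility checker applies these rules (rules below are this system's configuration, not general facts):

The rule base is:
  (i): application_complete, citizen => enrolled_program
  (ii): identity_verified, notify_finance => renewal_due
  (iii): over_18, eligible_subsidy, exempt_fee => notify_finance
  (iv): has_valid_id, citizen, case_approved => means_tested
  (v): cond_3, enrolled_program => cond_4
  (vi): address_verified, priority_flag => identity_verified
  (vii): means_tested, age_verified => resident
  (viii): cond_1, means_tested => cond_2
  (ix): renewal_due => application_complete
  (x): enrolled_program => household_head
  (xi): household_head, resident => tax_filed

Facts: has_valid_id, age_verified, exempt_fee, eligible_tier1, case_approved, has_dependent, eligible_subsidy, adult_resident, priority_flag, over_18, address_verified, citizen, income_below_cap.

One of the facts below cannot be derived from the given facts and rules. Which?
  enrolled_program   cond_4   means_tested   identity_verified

Round 1: (iii) [over_18, eligible_subsidy, exempt_fee => notify_finance]; (iv) [has_valid_id, citizen, case_approved => means_tested]; (vi) [address_verified, priority_flag => identity_verified]. New: notify_finance, means_tested, identity_verified.
Round 2: (ii) [identity_verified, notify_finance => renewal_due]; (vii) [means_tested, age_verified => resident]. New: renewal_due, resident.
Round 3: (ix) [renewal_due => application_complete]. New: application_complete.
Round 4: (i) [application_complete, citizen => enrolled_program]. New: enrolled_program.
Round 5: (x) [enrolled_program => household_head]. New: household_head.
Round 6: (xi) [household_head, resident => tax_filed]. New: tax_filed.
Derived: means_tested (round 1), enrolled_program (round 4), identity_verified (round 1). cond_4 never appears in any round.

cond_4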